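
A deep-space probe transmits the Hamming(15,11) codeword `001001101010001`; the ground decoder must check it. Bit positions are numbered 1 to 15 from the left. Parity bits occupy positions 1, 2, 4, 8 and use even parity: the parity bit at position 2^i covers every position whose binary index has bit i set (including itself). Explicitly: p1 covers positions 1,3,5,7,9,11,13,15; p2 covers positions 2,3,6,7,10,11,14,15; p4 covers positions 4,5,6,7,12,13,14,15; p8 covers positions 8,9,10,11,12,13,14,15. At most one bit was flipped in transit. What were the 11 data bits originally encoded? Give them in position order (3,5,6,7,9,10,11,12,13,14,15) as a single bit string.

10111010000

s1: b1⊕b3⊕b5⊕b7⊕b9⊕b11⊕b13⊕b15 = 0⊕1⊕0⊕1⊕1⊕1⊕0⊕1 = 1
s2: b2⊕b3⊕b6⊕b7⊕b10⊕b11⊕b14⊕b15 = 0⊕1⊕1⊕1⊕0⊕1⊕0⊕1 = 1
s4: b4⊕b5⊕b6⊕b7⊕b12⊕b13⊕b14⊕b15 = 0⊕0⊕1⊕1⊕0⊕0⊕0⊕1 = 1
s8: b8⊕b9⊕b10⊕b11⊕b12⊕b13⊕b14⊕b15 = 0⊕1⊕0⊕1⊕0⊕0⊕0⊕1 = 1
Syndrome (s8...s1) = 1111 → position 15.
Flip bit 15: corrected codeword = 001001101010000
Data bits at positions 3,5,6,7,9,10,11,12,13,14,15: 10111010000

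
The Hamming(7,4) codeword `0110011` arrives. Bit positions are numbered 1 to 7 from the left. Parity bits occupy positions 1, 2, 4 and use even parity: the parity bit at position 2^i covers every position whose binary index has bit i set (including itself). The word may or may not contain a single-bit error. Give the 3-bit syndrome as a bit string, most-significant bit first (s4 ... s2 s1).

000

s1: b1⊕b3⊕b5⊕b7 = 0⊕1⊕0⊕1 = 0
s2: b2⊕b3⊕b6⊕b7 = 1⊕1⊕1⊕1 = 0
s4: b4⊕b5⊕b6⊕b7 = 0⊕0⊕1⊕1 = 0
Syndrome (s4...s1) = 000 → position 0 (no error).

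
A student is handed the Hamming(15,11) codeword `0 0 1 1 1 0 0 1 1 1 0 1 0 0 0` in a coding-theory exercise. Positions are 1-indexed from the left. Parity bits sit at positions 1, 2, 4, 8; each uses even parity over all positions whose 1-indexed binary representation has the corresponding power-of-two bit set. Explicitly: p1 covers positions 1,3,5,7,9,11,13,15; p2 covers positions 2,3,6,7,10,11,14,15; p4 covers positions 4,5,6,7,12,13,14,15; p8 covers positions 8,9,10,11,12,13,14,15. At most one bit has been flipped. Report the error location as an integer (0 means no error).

s1: b1⊕b3⊕b5⊕b7⊕b9⊕b11⊕b13⊕b15 = 0⊕1⊕1⊕0⊕1⊕0⊕0⊕0 = 1
s2: b2⊕b3⊕b6⊕b7⊕b10⊕b11⊕b14⊕b15 = 0⊕1⊕0⊕0⊕1⊕0⊕0⊕0 = 0
s4: b4⊕b5⊕b6⊕b7⊕b12⊕b13⊕b14⊕b15 = 1⊕1⊕0⊕0⊕1⊕0⊕0⊕0 = 1
s8: b8⊕b9⊕b10⊕b11⊕b12⊕b13⊕b14⊕b15 = 1⊕1⊕1⊕0⊕1⊕0⊕0⊕0 = 0
Syndrome (s8...s1) = 0101 → position 5.

5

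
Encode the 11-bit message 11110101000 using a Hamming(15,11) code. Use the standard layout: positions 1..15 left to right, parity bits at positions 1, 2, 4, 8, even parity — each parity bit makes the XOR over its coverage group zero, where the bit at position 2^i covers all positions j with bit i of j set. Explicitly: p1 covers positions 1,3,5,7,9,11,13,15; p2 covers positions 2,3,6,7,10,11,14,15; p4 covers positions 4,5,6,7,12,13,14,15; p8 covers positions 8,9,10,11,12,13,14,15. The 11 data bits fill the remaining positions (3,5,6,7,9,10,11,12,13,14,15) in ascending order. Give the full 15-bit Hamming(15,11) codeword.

101011100101000

Place data bits at non-power-of-two positions: b3=1, b5=1, b6=1, b7=1, b9=0, b10=1, b11=0, b12=1, b13=0, b14=0, b15=0.
p1 = XOR of data positions {3,5,7,9,11,13,15} = 1⊕1⊕1⊕0⊕0⊕0⊕0 = 1
p2 = XOR of data positions {3,6,7,10,11,14,15} = 1⊕1⊕1⊕1⊕0⊕0⊕0 = 0
p4 = XOR of data positions {5,6,7,12,13,14,15} = 1⊕1⊕1⊕1⊕0⊕0⊕0 = 0
p8 = XOR of data positions {9,10,11,12,13,14,15} = 0⊕1⊕0⊕1⊕0⊕0⊕0 = 0
Codeword b1..b15 = 101011100101000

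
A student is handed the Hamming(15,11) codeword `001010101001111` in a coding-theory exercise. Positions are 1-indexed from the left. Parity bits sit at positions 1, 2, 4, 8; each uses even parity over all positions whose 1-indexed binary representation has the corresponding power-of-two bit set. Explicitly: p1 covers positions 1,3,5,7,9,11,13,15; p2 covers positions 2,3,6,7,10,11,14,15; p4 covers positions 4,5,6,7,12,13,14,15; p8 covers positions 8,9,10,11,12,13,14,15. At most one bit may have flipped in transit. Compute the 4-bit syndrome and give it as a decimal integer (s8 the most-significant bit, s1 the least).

8

s1: b1⊕b3⊕b5⊕b7⊕b9⊕b11⊕b13⊕b15 = 0⊕1⊕1⊕1⊕1⊕0⊕1⊕1 = 0
s2: b2⊕b3⊕b6⊕b7⊕b10⊕b11⊕b14⊕b15 = 0⊕1⊕0⊕1⊕0⊕0⊕1⊕1 = 0
s4: b4⊕b5⊕b6⊕b7⊕b12⊕b13⊕b14⊕b15 = 0⊕1⊕0⊕1⊕1⊕1⊕1⊕1 = 0
s8: b8⊕b9⊕b10⊕b11⊕b12⊕b13⊕b14⊕b15 = 0⊕1⊕0⊕0⊕1⊕1⊕1⊕1 = 1
Syndrome (s8...s1) = 1000 → position 8.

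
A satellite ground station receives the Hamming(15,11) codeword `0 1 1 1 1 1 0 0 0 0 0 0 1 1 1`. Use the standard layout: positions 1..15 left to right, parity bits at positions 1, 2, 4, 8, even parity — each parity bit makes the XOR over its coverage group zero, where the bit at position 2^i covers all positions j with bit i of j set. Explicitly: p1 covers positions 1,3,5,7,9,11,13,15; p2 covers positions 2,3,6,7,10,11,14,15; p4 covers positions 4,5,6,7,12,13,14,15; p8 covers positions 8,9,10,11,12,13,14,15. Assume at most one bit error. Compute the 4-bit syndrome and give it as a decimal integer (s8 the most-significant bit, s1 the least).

s1: b1⊕b3⊕b5⊕b7⊕b9⊕b11⊕b13⊕b15 = 0⊕1⊕1⊕0⊕0⊕0⊕1⊕1 = 0
s2: b2⊕b3⊕b6⊕b7⊕b10⊕b11⊕b14⊕b15 = 1⊕1⊕1⊕0⊕0⊕0⊕1⊕1 = 1
s4: b4⊕b5⊕b6⊕b7⊕b12⊕b13⊕b14⊕b15 = 1⊕1⊕1⊕0⊕0⊕1⊕1⊕1 = 0
s8: b8⊕b9⊕b10⊕b11⊕b12⊕b13⊕b14⊕b15 = 0⊕0⊕0⊕0⊕0⊕1⊕1⊕1 = 1
Syndrome (s8...s1) = 1010 → position 10.

10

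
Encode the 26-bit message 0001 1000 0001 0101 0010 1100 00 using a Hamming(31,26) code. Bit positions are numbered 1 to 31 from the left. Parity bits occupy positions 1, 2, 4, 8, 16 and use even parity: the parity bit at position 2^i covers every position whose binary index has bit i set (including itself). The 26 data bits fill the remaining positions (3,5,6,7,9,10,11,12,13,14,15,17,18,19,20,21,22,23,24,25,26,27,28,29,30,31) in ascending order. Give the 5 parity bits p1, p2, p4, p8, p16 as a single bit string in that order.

00000

Place data bits at non-power-of-two positions: b3=0, b5=0, b6=0, b7=1, b9=1, b10=0, b11=0, b12=0, b13=0, b14=0, b15=0, b17=1, b18=0, b19=1, b20=0, b21=1, b22=0, b23=0, b24=1, b25=0, b26=1, b27=1, b28=0, b29=0, b30=0, b31=0.
p1 = XOR of data positions {3,5,7,9,11,13,15,17,19,21,23,25,27,29,31} = 0⊕0⊕1⊕1⊕0⊕0⊕0⊕1⊕1⊕1⊕0⊕0⊕1⊕0⊕0 = 0
p2 = XOR of data positions {3,6,7,10,11,14,15,18,19,22,23,26,27,30,31} = 0⊕0⊕1⊕0⊕0⊕0⊕0⊕0⊕1⊕0⊕0⊕1⊕1⊕0⊕0 = 0
p4 = XOR of data positions {5,6,7,12,13,14,15,20,21,22,23,28,29,30,31} = 0⊕0⊕1⊕0⊕0⊕0⊕0⊕0⊕1⊕0⊕0⊕0⊕0⊕0⊕0 = 0
p8 = XOR of data positions {9,10,11,12,13,14,15,24,25,26,27,28,29,30,31} = 1⊕0⊕0⊕0⊕0⊕0⊕0⊕1⊕0⊕1⊕1⊕0⊕0⊕0⊕0 = 0
p16 = XOR of data positions {17,18,19,20,21,22,23,24,25,26,27,28,29,30,31} = 1⊕0⊕1⊕0⊕1⊕0⊕0⊕1⊕0⊕1⊕1⊕0⊕0⊕0⊕0 = 0
Parity bits p1,p2,p4,p8,p16 = 00000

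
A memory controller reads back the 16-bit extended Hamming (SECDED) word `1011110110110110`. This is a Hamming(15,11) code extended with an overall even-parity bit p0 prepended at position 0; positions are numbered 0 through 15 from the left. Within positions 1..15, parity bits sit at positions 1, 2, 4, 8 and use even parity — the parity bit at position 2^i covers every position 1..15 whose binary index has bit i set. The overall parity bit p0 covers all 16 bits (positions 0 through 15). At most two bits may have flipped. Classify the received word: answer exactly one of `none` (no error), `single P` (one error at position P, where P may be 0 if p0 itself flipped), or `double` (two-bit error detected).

single 13

s1: b1⊕b3⊕b5⊕b7⊕b9⊕b11⊕b13⊕b15 = 0⊕1⊕1⊕1⊕0⊕1⊕1⊕0 = 1
s2: b2⊕b3⊕b6⊕b7⊕b10⊕b11⊕b14⊕b15 = 1⊕1⊕0⊕1⊕1⊕1⊕1⊕0 = 0
s4: b4⊕b5⊕b6⊕b7⊕b12⊕b13⊕b14⊕b15 = 1⊕1⊕0⊕1⊕0⊕1⊕1⊕0 = 1
s8: b8⊕b9⊕b10⊕b11⊕b12⊕b13⊕b14⊕b15 = 1⊕0⊕1⊕1⊕0⊕1⊕1⊕0 = 1
Syndrome (s8...s1) = 1101 → position 13.
Overall parity (XOR of all 16 bits, including p0): 1⊕0⊕1⊕1⊕1⊕1⊕0⊕1⊕1⊕0⊕1⊕1⊕0⊕1⊕1⊕0 = 1
Overall=1, syndrome position=13 → single-bit error at position 13.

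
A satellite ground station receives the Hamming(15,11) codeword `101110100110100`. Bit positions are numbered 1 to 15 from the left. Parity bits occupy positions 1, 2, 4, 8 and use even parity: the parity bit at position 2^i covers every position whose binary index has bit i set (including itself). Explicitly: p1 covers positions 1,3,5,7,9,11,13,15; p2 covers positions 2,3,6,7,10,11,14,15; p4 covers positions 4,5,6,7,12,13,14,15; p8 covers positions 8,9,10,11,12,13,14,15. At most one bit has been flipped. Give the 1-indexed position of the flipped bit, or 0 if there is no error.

8

s1: b1⊕b3⊕b5⊕b7⊕b9⊕b11⊕b13⊕b15 = 1⊕1⊕1⊕1⊕0⊕1⊕1⊕0 = 0
s2: b2⊕b3⊕b6⊕b7⊕b10⊕b11⊕b14⊕b15 = 0⊕1⊕0⊕1⊕1⊕1⊕0⊕0 = 0
s4: b4⊕b5⊕b6⊕b7⊕b12⊕b13⊕b14⊕b15 = 1⊕1⊕0⊕1⊕0⊕1⊕0⊕0 = 0
s8: b8⊕b9⊕b10⊕b11⊕b12⊕b13⊕b14⊕b15 = 0⊕0⊕1⊕1⊕0⊕1⊕0⊕0 = 1
Syndrome (s8...s1) = 1000 → position 8.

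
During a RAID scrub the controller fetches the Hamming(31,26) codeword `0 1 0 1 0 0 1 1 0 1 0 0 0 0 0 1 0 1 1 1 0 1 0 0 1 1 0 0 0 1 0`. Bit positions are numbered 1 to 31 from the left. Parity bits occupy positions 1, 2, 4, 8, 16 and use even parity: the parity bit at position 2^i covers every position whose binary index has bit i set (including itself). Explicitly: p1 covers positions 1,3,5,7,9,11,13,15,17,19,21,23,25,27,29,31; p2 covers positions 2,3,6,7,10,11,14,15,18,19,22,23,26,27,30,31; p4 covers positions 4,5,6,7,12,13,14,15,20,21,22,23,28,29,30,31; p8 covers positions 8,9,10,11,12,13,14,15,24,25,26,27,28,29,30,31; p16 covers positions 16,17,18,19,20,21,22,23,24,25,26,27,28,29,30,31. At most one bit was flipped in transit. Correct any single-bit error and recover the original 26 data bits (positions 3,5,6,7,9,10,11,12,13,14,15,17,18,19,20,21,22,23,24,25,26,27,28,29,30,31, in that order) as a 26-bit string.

00010100100011101001100010

s1: b1⊕b3⊕b5⊕b7⊕b9⊕b11⊕b13⊕b15⊕b17⊕b19⊕b21⊕b23⊕b25⊕b27⊕b29⊕b31 = 0⊕0⊕0⊕1⊕0⊕0⊕0⊕0⊕0⊕1⊕0⊕0⊕1⊕0⊕0⊕0 = 1
s2: b2⊕b3⊕b6⊕b7⊕b10⊕b11⊕b14⊕b15⊕b18⊕b19⊕b22⊕b23⊕b26⊕b27⊕b30⊕b31 = 1⊕0⊕0⊕1⊕1⊕0⊕0⊕0⊕1⊕1⊕1⊕0⊕1⊕0⊕1⊕0 = 0
s4: b4⊕b5⊕b6⊕b7⊕b12⊕b13⊕b14⊕b15⊕b20⊕b21⊕b22⊕b23⊕b28⊕b29⊕b30⊕b31 = 1⊕0⊕0⊕1⊕0⊕0⊕0⊕0⊕1⊕0⊕1⊕0⊕0⊕0⊕1⊕0 = 1
s8: b8⊕b9⊕b10⊕b11⊕b12⊕b13⊕b14⊕b15⊕b24⊕b25⊕b26⊕b27⊕b28⊕b29⊕b30⊕b31 = 1⊕0⊕1⊕0⊕0⊕0⊕0⊕0⊕0⊕1⊕1⊕0⊕0⊕0⊕1⊕0 = 1
s16: b16⊕b17⊕b18⊕b19⊕b20⊕b21⊕b22⊕b23⊕b24⊕b25⊕b26⊕b27⊕b28⊕b29⊕b30⊕b31 = 1⊕0⊕1⊕1⊕1⊕0⊕1⊕0⊕0⊕1⊕1⊕0⊕0⊕0⊕1⊕0 = 0
Syndrome (s16...s1) = 01101 → position 13.
Flip bit 13: corrected codeword = 0101001101001001011101001100010
Data bits at positions 3,5,6,7,9,10,11,12,13,14,15,17,18,19,20,21,22,23,24,25,26,27,28,29,30,31: 00010100100011101001100010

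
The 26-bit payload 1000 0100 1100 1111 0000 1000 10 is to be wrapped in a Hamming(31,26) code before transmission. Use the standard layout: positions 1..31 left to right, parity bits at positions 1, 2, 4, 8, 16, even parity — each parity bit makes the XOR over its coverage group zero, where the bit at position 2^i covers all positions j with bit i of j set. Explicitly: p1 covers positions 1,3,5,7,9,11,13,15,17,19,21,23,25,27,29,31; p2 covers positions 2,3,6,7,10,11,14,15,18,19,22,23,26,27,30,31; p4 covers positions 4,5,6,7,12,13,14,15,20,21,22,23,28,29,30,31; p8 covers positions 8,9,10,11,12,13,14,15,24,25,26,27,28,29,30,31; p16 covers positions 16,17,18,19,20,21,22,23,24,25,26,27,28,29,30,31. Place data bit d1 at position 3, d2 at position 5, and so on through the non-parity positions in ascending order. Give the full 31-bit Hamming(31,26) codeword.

Place data bits at non-power-of-two positions: b3=1, b5=0, b6=0, b7=0, b9=0, b10=1, b11=0, b12=0, b13=1, b14=1, b15=0, b17=0, b18=1, b19=1, b20=1, b21=1, b22=0, b23=0, b24=0, b25=0, b26=1, b27=0, b28=0, b29=0, b30=1, b31=0.
p1 = XOR of data positions {3,5,7,9,11,13,15,17,19,21,23,25,27,29,31} = 1⊕0⊕0⊕0⊕0⊕1⊕0⊕0⊕1⊕1⊕0⊕0⊕0⊕0⊕0 = 0
p2 = XOR of data positions {3,6,7,10,11,14,15,18,19,22,23,26,27,30,31} = 1⊕0⊕0⊕1⊕0⊕1⊕0⊕1⊕1⊕0⊕0⊕1⊕0⊕1⊕0 = 1
p4 = XOR of data positions {5,6,7,12,13,14,15,20,21,22,23,28,29,30,31} = 0⊕0⊕0⊕0⊕1⊕1⊕0⊕1⊕1⊕0⊕0⊕0⊕0⊕1⊕0 = 1
p8 = XOR of data positions {9,10,11,12,13,14,15,24,25,26,27,28,29,30,31} = 0⊕1⊕0⊕0⊕1⊕1⊕0⊕0⊕0⊕1⊕0⊕0⊕0⊕1⊕0 = 1
p16 = XOR of data positions {17,18,19,20,21,22,23,24,25,26,27,28,29,30,31} = 0⊕1⊕1⊕1⊕1⊕0⊕0⊕0⊕0⊕1⊕0⊕0⊕0⊕1⊕0 = 0
Codeword b1..b31 = 0111000101001100011110000100010

0111000101001100011110000100010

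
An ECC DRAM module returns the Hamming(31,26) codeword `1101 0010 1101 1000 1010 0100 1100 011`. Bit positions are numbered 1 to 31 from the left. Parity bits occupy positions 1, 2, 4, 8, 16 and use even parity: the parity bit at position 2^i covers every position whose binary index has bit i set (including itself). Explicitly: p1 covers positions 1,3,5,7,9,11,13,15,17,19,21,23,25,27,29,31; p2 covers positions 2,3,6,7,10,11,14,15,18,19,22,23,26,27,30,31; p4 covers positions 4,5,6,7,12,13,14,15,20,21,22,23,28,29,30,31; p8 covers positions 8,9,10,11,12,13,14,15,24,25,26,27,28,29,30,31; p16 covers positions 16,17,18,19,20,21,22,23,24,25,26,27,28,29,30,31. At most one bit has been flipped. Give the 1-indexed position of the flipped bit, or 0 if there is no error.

20

s1: b1⊕b3⊕b5⊕b7⊕b9⊕b11⊕b13⊕b15⊕b17⊕b19⊕b21⊕b23⊕b25⊕b27⊕b29⊕b31 = 1⊕0⊕0⊕1⊕1⊕0⊕1⊕0⊕1⊕1⊕0⊕0⊕1⊕0⊕0⊕1 = 0
s2: b2⊕b3⊕b6⊕b7⊕b10⊕b11⊕b14⊕b15⊕b18⊕b19⊕b22⊕b23⊕b26⊕b27⊕b30⊕b31 = 1⊕0⊕0⊕1⊕1⊕0⊕0⊕0⊕0⊕1⊕1⊕0⊕1⊕0⊕1⊕1 = 0
s4: b4⊕b5⊕b6⊕b7⊕b12⊕b13⊕b14⊕b15⊕b20⊕b21⊕b22⊕b23⊕b28⊕b29⊕b30⊕b31 = 1⊕0⊕0⊕1⊕1⊕1⊕0⊕0⊕0⊕0⊕1⊕0⊕0⊕0⊕1⊕1 = 1
s8: b8⊕b9⊕b10⊕b11⊕b12⊕b13⊕b14⊕b15⊕b24⊕b25⊕b26⊕b27⊕b28⊕b29⊕b30⊕b31 = 0⊕1⊕1⊕0⊕1⊕1⊕0⊕0⊕0⊕1⊕1⊕0⊕0⊕0⊕1⊕1 = 0
s16: b16⊕b17⊕b18⊕b19⊕b20⊕b21⊕b22⊕b23⊕b24⊕b25⊕b26⊕b27⊕b28⊕b29⊕b30⊕b31 = 0⊕1⊕0⊕1⊕0⊕0⊕1⊕0⊕0⊕1⊕1⊕0⊕0⊕0⊕1⊕1 = 1
Syndrome (s16...s1) = 10100 → position 20.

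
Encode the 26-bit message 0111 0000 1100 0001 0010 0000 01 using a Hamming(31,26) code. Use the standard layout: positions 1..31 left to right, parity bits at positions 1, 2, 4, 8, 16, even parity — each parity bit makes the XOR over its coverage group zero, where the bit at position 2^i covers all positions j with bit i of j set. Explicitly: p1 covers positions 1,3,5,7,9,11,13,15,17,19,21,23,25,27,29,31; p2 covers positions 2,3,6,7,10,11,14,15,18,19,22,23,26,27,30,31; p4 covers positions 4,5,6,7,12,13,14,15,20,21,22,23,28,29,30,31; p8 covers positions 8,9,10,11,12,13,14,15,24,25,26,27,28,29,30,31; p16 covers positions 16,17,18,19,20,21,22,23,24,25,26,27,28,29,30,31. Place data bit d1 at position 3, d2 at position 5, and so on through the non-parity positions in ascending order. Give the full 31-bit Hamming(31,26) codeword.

1001111000001101000010010000001

Place data bits at non-power-of-two positions: b3=0, b5=1, b6=1, b7=1, b9=0, b10=0, b11=0, b12=0, b13=1, b14=1, b15=0, b17=0, b18=0, b19=0, b20=0, b21=1, b22=0, b23=0, b24=1, b25=0, b26=0, b27=0, b28=0, b29=0, b30=0, b31=1.
p1 = XOR of data positions {3,5,7,9,11,13,15,17,19,21,23,25,27,29,31} = 0⊕1⊕1⊕0⊕0⊕1⊕0⊕0⊕0⊕1⊕0⊕0⊕0⊕0⊕1 = 1
p2 = XOR of data positions {3,6,7,10,11,14,15,18,19,22,23,26,27,30,31} = 0⊕1⊕1⊕0⊕0⊕1⊕0⊕0⊕0⊕0⊕0⊕0⊕0⊕0⊕1 = 0
p4 = XOR of data positions {5,6,7,12,13,14,15,20,21,22,23,28,29,30,31} = 1⊕1⊕1⊕0⊕1⊕1⊕0⊕0⊕1⊕0⊕0⊕0⊕0⊕0⊕1 = 1
p8 = XOR of data positions {9,10,11,12,13,14,15,24,25,26,27,28,29,30,31} = 0⊕0⊕0⊕0⊕1⊕1⊕0⊕1⊕0⊕0⊕0⊕0⊕0⊕0⊕1 = 0
p16 = XOR of data positions {17,18,19,20,21,22,23,24,25,26,27,28,29,30,31} = 0⊕0⊕0⊕0⊕1⊕0⊕0⊕1⊕0⊕0⊕0⊕0⊕0⊕0⊕1 = 1
Codeword b1..b31 = 1001111000001101000010010000001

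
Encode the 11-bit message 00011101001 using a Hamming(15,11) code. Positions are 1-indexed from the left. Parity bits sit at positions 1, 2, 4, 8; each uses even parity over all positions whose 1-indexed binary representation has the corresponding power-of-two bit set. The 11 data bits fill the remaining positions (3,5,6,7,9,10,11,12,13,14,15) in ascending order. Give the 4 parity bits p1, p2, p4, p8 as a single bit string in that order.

1110

Place data bits at non-power-of-two positions: b3=0, b5=0, b6=0, b7=1, b9=1, b10=1, b11=0, b12=1, b13=0, b14=0, b15=1.
p1 = XOR of data positions {3,5,7,9,11,13,15} = 0⊕0⊕1⊕1⊕0⊕0⊕1 = 1
p2 = XOR of data positions {3,6,7,10,11,14,15} = 0⊕0⊕1⊕1⊕0⊕0⊕1 = 1
p4 = XOR of data positions {5,6,7,12,13,14,15} = 0⊕0⊕1⊕1⊕0⊕0⊕1 = 1
p8 = XOR of data positions {9,10,11,12,13,14,15} = 1⊕1⊕0⊕1⊕0⊕0⊕1 = 0
Parity bits p1,p2,p4,p8 = 1110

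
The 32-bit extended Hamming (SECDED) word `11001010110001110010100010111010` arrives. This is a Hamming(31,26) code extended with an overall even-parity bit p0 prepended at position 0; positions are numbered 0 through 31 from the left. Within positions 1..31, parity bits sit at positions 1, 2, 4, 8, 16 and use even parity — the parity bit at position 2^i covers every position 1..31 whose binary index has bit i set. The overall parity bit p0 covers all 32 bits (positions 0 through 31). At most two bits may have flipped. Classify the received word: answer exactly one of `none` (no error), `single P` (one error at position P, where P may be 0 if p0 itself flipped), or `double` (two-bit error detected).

s1: b1⊕b3⊕b5⊕b7⊕b9⊕b11⊕b13⊕b15⊕b17⊕b19⊕b21⊕b23⊕b25⊕b27⊕b29⊕b31 = 1⊕0⊕0⊕0⊕1⊕0⊕1⊕1⊕0⊕0⊕0⊕0⊕0⊕1⊕0⊕0 = 1
s2: b2⊕b3⊕b6⊕b7⊕b10⊕b11⊕b14⊕b15⊕b18⊕b19⊕b22⊕b23⊕b26⊕b27⊕b30⊕b31 = 0⊕0⊕1⊕0⊕0⊕0⊕1⊕1⊕1⊕0⊕0⊕0⊕1⊕1⊕1⊕0 = 1
s4: b4⊕b5⊕b6⊕b7⊕b12⊕b13⊕b14⊕b15⊕b20⊕b21⊕b22⊕b23⊕b28⊕b29⊕b30⊕b31 = 1⊕0⊕1⊕0⊕0⊕1⊕1⊕1⊕1⊕0⊕0⊕0⊕1⊕0⊕1⊕0 = 0
s8: b8⊕b9⊕b10⊕b11⊕b12⊕b13⊕b14⊕b15⊕b24⊕b25⊕b26⊕b27⊕b28⊕b29⊕b30⊕b31 = 1⊕1⊕0⊕0⊕0⊕1⊕1⊕1⊕1⊕0⊕1⊕1⊕1⊕0⊕1⊕0 = 0
s16: b16⊕b17⊕b18⊕b19⊕b20⊕b21⊕b22⊕b23⊕b24⊕b25⊕b26⊕b27⊕b28⊕b29⊕b30⊕b31 = 0⊕0⊕1⊕0⊕1⊕0⊕0⊕0⊕1⊕0⊕1⊕1⊕1⊕0⊕1⊕0 = 1
Syndrome (s16...s1) = 10011 → position 19.
Overall parity (XOR of all 32 bits, including p0): 1⊕1⊕0⊕0⊕1⊕0⊕1⊕0⊕1⊕1⊕0⊕0⊕0⊕1⊕1⊕1⊕0⊕0⊕1⊕0⊕1⊕0⊕0⊕0⊕1⊕0⊕1⊕1⊕1⊕0⊕1⊕0 = 0
Overall=0, syndrome position=19 → double-bit error detected (uncorrectable).

double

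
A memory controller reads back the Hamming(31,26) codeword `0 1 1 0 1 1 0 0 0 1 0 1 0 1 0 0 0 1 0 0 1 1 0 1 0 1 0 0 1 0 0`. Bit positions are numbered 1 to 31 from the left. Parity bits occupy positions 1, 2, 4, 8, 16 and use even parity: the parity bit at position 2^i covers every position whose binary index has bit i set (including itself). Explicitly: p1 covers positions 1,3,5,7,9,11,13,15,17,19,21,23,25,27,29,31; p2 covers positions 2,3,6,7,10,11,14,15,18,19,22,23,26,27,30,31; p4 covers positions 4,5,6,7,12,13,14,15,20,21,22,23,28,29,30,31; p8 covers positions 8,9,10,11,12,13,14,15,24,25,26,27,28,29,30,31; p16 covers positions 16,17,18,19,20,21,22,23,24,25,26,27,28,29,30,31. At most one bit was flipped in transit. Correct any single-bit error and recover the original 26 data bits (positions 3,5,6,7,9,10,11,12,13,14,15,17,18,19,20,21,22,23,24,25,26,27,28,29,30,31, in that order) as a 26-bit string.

11100101010010011010100100

s1: b1⊕b3⊕b5⊕b7⊕b9⊕b11⊕b13⊕b15⊕b17⊕b19⊕b21⊕b23⊕b25⊕b27⊕b29⊕b31 = 0⊕1⊕1⊕0⊕0⊕0⊕0⊕0⊕0⊕0⊕1⊕0⊕0⊕0⊕1⊕0 = 0
s2: b2⊕b3⊕b6⊕b7⊕b10⊕b11⊕b14⊕b15⊕b18⊕b19⊕b22⊕b23⊕b26⊕b27⊕b30⊕b31 = 1⊕1⊕1⊕0⊕1⊕0⊕1⊕0⊕1⊕0⊕1⊕0⊕1⊕0⊕0⊕0 = 0
s4: b4⊕b5⊕b6⊕b7⊕b12⊕b13⊕b14⊕b15⊕b20⊕b21⊕b22⊕b23⊕b28⊕b29⊕b30⊕b31 = 0⊕1⊕1⊕0⊕1⊕0⊕1⊕0⊕0⊕1⊕1⊕0⊕0⊕1⊕0⊕0 = 1
s8: b8⊕b9⊕b10⊕b11⊕b12⊕b13⊕b14⊕b15⊕b24⊕b25⊕b26⊕b27⊕b28⊕b29⊕b30⊕b31 = 0⊕0⊕1⊕0⊕1⊕0⊕1⊕0⊕1⊕0⊕1⊕0⊕0⊕1⊕0⊕0 = 0
s16: b16⊕b17⊕b18⊕b19⊕b20⊕b21⊕b22⊕b23⊕b24⊕b25⊕b26⊕b27⊕b28⊕b29⊕b30⊕b31 = 0⊕0⊕1⊕0⊕0⊕1⊕1⊕0⊕1⊕0⊕1⊕0⊕0⊕1⊕0⊕0 = 0
Syndrome (s16...s1) = 00100 → position 4.
Flip bit 4: corrected codeword = 0111110001010100010011010100100
Data bits at positions 3,5,6,7,9,10,11,12,13,14,15,17,18,19,20,21,22,23,24,25,26,27,28,29,30,31: 11100101010010011010100100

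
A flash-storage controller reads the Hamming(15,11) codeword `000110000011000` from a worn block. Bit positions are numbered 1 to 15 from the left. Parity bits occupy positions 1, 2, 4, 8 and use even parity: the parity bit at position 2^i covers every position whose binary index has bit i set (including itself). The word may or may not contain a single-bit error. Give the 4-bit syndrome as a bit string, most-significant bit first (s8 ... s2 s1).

0110

s1: b1⊕b3⊕b5⊕b7⊕b9⊕b11⊕b13⊕b15 = 0⊕0⊕1⊕0⊕0⊕1⊕0⊕0 = 0
s2: b2⊕b3⊕b6⊕b7⊕b10⊕b11⊕b14⊕b15 = 0⊕0⊕0⊕0⊕0⊕1⊕0⊕0 = 1
s4: b4⊕b5⊕b6⊕b7⊕b12⊕b13⊕b14⊕b15 = 1⊕1⊕0⊕0⊕1⊕0⊕0⊕0 = 1
s8: b8⊕b9⊕b10⊕b11⊕b12⊕b13⊕b14⊕b15 = 0⊕0⊕0⊕1⊕1⊕0⊕0⊕0 = 0
Syndrome (s8...s1) = 0110 → position 6.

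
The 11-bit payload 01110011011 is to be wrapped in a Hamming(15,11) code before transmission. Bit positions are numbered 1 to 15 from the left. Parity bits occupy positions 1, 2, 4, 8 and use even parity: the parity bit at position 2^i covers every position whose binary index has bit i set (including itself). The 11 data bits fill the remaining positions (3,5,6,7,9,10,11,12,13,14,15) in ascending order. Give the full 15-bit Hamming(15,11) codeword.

010011100011011

Place data bits at non-power-of-two positions: b3=0, b5=1, b6=1, b7=1, b9=0, b10=0, b11=1, b12=1, b13=0, b14=1, b15=1.
p1 = XOR of data positions {3,5,7,9,11,13,15} = 0⊕1⊕1⊕0⊕1⊕0⊕1 = 0
p2 = XOR of data positions {3,6,7,10,11,14,15} = 0⊕1⊕1⊕0⊕1⊕1⊕1 = 1
p4 = XOR of data positions {5,6,7,12,13,14,15} = 1⊕1⊕1⊕1⊕0⊕1⊕1 = 0
p8 = XOR of data positions {9,10,11,12,13,14,15} = 0⊕0⊕1⊕1⊕0⊕1⊕1 = 0
Codeword b1..b15 = 010011100011011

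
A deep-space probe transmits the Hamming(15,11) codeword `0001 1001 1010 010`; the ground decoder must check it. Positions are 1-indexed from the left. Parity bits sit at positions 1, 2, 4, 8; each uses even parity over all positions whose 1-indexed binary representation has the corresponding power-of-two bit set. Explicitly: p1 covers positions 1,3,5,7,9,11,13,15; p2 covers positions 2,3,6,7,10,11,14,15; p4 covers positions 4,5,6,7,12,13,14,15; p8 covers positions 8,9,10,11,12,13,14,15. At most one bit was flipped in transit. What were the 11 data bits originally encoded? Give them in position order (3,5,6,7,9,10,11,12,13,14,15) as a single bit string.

s1: b1⊕b3⊕b5⊕b7⊕b9⊕b11⊕b13⊕b15 = 0⊕0⊕1⊕0⊕1⊕1⊕0⊕0 = 1
s2: b2⊕b3⊕b6⊕b7⊕b10⊕b11⊕b14⊕b15 = 0⊕0⊕0⊕0⊕0⊕1⊕1⊕0 = 0
s4: b4⊕b5⊕b6⊕b7⊕b12⊕b13⊕b14⊕b15 = 1⊕1⊕0⊕0⊕0⊕0⊕1⊕0 = 1
s8: b8⊕b9⊕b10⊕b11⊕b12⊕b13⊕b14⊕b15 = 1⊕1⊕0⊕1⊕0⊕0⊕1⊕0 = 0
Syndrome (s8...s1) = 0101 → position 5.
Flip bit 5: corrected codeword = 000100011010010
Data bits at positions 3,5,6,7,9,10,11,12,13,14,15: 00001010010

00001010010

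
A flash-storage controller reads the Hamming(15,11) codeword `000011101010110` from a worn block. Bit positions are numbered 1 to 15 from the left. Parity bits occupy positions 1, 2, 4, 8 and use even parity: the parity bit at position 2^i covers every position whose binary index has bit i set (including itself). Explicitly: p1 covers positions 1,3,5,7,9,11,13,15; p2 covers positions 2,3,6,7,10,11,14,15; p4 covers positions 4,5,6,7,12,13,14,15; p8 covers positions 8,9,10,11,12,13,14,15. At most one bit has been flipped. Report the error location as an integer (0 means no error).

5

s1: b1⊕b3⊕b5⊕b7⊕b9⊕b11⊕b13⊕b15 = 0⊕0⊕1⊕1⊕1⊕1⊕1⊕0 = 1
s2: b2⊕b3⊕b6⊕b7⊕b10⊕b11⊕b14⊕b15 = 0⊕0⊕1⊕1⊕0⊕1⊕1⊕0 = 0
s4: b4⊕b5⊕b6⊕b7⊕b12⊕b13⊕b14⊕b15 = 0⊕1⊕1⊕1⊕0⊕1⊕1⊕0 = 1
s8: b8⊕b9⊕b10⊕b11⊕b12⊕b13⊕b14⊕b15 = 0⊕1⊕0⊕1⊕0⊕1⊕1⊕0 = 0
Syndrome (s8...s1) = 0101 → position 5.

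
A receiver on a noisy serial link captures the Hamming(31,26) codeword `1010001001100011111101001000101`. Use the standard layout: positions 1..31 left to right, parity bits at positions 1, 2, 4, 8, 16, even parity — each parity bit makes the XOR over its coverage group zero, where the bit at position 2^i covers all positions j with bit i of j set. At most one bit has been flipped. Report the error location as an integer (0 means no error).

18

s1: b1⊕b3⊕b5⊕b7⊕b9⊕b11⊕b13⊕b15⊕b17⊕b19⊕b21⊕b23⊕b25⊕b27⊕b29⊕b31 = 1⊕1⊕0⊕1⊕0⊕1⊕0⊕1⊕1⊕1⊕0⊕0⊕1⊕0⊕1⊕1 = 0
s2: b2⊕b3⊕b6⊕b7⊕b10⊕b11⊕b14⊕b15⊕b18⊕b19⊕b22⊕b23⊕b26⊕b27⊕b30⊕b31 = 0⊕1⊕0⊕1⊕1⊕1⊕0⊕1⊕1⊕1⊕1⊕0⊕0⊕0⊕0⊕1 = 1
s4: b4⊕b5⊕b6⊕b7⊕b12⊕b13⊕b14⊕b15⊕b20⊕b21⊕b22⊕b23⊕b28⊕b29⊕b30⊕b31 = 0⊕0⊕0⊕1⊕0⊕0⊕0⊕1⊕1⊕0⊕1⊕0⊕0⊕1⊕0⊕1 = 0
s8: b8⊕b9⊕b10⊕b11⊕b12⊕b13⊕b14⊕b15⊕b24⊕b25⊕b26⊕b27⊕b28⊕b29⊕b30⊕b31 = 0⊕0⊕1⊕1⊕0⊕0⊕0⊕1⊕0⊕1⊕0⊕0⊕0⊕1⊕0⊕1 = 0
s16: b16⊕b17⊕b18⊕b19⊕b20⊕b21⊕b22⊕b23⊕b24⊕b25⊕b26⊕b27⊕b28⊕b29⊕b30⊕b31 = 1⊕1⊕1⊕1⊕1⊕0⊕1⊕0⊕0⊕1⊕0⊕0⊕0⊕1⊕0⊕1 = 1
Syndrome (s16...s1) = 10010 → position 18.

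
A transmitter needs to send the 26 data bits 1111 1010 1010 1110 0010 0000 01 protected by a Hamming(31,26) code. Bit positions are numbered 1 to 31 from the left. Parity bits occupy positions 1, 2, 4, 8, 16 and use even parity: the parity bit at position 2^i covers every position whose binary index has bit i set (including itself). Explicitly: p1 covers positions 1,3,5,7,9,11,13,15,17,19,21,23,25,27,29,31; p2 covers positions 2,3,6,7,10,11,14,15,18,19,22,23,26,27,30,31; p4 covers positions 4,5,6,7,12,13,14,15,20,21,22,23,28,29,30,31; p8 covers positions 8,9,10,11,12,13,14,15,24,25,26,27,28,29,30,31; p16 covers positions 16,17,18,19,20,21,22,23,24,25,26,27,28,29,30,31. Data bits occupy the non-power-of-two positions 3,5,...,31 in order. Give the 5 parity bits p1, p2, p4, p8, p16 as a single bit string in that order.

10101

Place data bits at non-power-of-two positions: b3=1, b5=1, b6=1, b7=1, b9=1, b10=0, b11=1, b12=0, b13=1, b14=0, b15=1, b17=0, b18=1, b19=1, b20=1, b21=0, b22=0, b23=0, b24=1, b25=0, b26=0, b27=0, b28=0, b29=0, b30=0, b31=1.
p1 = XOR of data positions {3,5,7,9,11,13,15,17,19,21,23,25,27,29,31} = 1⊕1⊕1⊕1⊕1⊕1⊕1⊕0⊕1⊕0⊕0⊕0⊕0⊕0⊕1 = 1
p2 = XOR of data positions {3,6,7,10,11,14,15,18,19,22,23,26,27,30,31} = 1⊕1⊕1⊕0⊕1⊕0⊕1⊕1⊕1⊕0⊕0⊕0⊕0⊕0⊕1 = 0
p4 = XOR of data positions {5,6,7,12,13,14,15,20,21,22,23,28,29,30,31} = 1⊕1⊕1⊕0⊕1⊕0⊕1⊕1⊕0⊕0⊕0⊕0⊕0⊕0⊕1 = 1
p8 = XOR of data positions {9,10,11,12,13,14,15,24,25,26,27,28,29,30,31} = 1⊕0⊕1⊕0⊕1⊕0⊕1⊕1⊕0⊕0⊕0⊕0⊕0⊕0⊕1 = 0
p16 = XOR of data positions {17,18,19,20,21,22,23,24,25,26,27,28,29,30,31} = 0⊕1⊕1⊕1⊕0⊕0⊕0⊕1⊕0⊕0⊕0⊕0⊕0⊕0⊕1 = 1
Parity bits p1,p2,p4,p8,p16 = 10101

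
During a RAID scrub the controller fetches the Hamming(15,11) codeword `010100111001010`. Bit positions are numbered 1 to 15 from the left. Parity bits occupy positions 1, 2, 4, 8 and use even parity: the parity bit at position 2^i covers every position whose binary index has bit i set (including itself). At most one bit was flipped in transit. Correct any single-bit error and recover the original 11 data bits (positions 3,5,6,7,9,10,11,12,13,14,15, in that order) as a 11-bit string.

00011001010

s1: b1⊕b3⊕b5⊕b7⊕b9⊕b11⊕b13⊕b15 = 0⊕0⊕0⊕1⊕1⊕0⊕0⊕0 = 0
s2: b2⊕b3⊕b6⊕b7⊕b10⊕b11⊕b14⊕b15 = 1⊕0⊕0⊕1⊕0⊕0⊕1⊕0 = 1
s4: b4⊕b5⊕b6⊕b7⊕b12⊕b13⊕b14⊕b15 = 1⊕0⊕0⊕1⊕1⊕0⊕1⊕0 = 0
s8: b8⊕b9⊕b10⊕b11⊕b12⊕b13⊕b14⊕b15 = 1⊕1⊕0⊕0⊕1⊕0⊕1⊕0 = 0
Syndrome (s8...s1) = 0010 → position 2.
Flip bit 2: corrected codeword = 000100111001010
Data bits at positions 3,5,6,7,9,10,11,12,13,14,15: 00011001010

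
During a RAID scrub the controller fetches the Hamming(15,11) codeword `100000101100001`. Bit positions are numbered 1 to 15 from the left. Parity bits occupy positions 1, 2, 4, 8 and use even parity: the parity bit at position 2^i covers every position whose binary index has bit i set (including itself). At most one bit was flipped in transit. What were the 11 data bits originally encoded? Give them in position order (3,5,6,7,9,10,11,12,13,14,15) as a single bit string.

00011000001

s1: b1⊕b3⊕b5⊕b7⊕b9⊕b11⊕b13⊕b15 = 1⊕0⊕0⊕1⊕1⊕0⊕0⊕1 = 0
s2: b2⊕b3⊕b6⊕b7⊕b10⊕b11⊕b14⊕b15 = 0⊕0⊕0⊕1⊕1⊕0⊕0⊕1 = 1
s4: b4⊕b5⊕b6⊕b7⊕b12⊕b13⊕b14⊕b15 = 0⊕0⊕0⊕1⊕0⊕0⊕0⊕1 = 0
s8: b8⊕b9⊕b10⊕b11⊕b12⊕b13⊕b14⊕b15 = 0⊕1⊕1⊕0⊕0⊕0⊕0⊕1 = 1
Syndrome (s8...s1) = 1010 → position 10.
Flip bit 10: corrected codeword = 100000101000001
Data bits at positions 3,5,6,7,9,10,11,12,13,14,15: 00011000001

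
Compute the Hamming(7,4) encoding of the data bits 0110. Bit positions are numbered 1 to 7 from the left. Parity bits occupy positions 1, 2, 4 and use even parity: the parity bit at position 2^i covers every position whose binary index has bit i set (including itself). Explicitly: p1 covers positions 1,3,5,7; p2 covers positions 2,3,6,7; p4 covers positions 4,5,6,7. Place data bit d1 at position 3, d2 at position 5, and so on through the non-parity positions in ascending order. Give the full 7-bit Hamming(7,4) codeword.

1100110

Place data bits at non-power-of-two positions: b3=0, b5=1, b6=1, b7=0.
p1 = XOR of data positions {3,5,7} = 0⊕1⊕0 = 1
p2 = XOR of data positions {3,6,7} = 0⊕1⊕0 = 1
p4 = XOR of data positions {5,6,7} = 1⊕1⊕0 = 0
Codeword b1..b7 = 1100110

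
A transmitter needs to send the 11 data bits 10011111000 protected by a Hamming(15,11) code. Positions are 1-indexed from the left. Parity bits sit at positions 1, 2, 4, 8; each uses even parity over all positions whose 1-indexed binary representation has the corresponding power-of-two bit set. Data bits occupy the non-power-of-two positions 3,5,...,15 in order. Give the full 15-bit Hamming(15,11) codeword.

001000101111000

Place data bits at non-power-of-two positions: b3=1, b5=0, b6=0, b7=1, b9=1, b10=1, b11=1, b12=1, b13=0, b14=0, b15=0.
p1 = XOR of data positions {3,5,7,9,11,13,15} = 1⊕0⊕1⊕1⊕1⊕0⊕0 = 0
p2 = XOR of data positions {3,6,7,10,11,14,15} = 1⊕0⊕1⊕1⊕1⊕0⊕0 = 0
p4 = XOR of data positions {5,6,7,12,13,14,15} = 0⊕0⊕1⊕1⊕0⊕0⊕0 = 0
p8 = XOR of data positions {9,10,11,12,13,14,15} = 1⊕1⊕1⊕1⊕0⊕0⊕0 = 0
Codeword b1..b15 = 001000101111000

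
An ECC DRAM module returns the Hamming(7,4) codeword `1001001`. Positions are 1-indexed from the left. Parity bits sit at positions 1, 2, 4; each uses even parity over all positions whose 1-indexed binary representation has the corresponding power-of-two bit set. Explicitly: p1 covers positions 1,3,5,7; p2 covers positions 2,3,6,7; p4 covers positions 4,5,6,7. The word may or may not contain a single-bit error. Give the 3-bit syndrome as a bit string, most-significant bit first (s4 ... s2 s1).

010

s1: b1⊕b3⊕b5⊕b7 = 1⊕0⊕0⊕1 = 0
s2: b2⊕b3⊕b6⊕b7 = 0⊕0⊕0⊕1 = 1
s4: b4⊕b5⊕b6⊕b7 = 1⊕0⊕0⊕1 = 0
Syndrome (s4...s1) = 010 → position 2.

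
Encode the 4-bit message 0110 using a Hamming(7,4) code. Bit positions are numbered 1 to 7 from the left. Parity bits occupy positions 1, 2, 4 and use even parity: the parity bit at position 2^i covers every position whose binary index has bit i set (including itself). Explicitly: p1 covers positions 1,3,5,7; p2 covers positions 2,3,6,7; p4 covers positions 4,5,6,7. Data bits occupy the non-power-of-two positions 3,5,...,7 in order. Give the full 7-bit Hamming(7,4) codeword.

Place data bits at non-power-of-two positions: b3=0, b5=1, b6=1, b7=0.
p1 = XOR of data positions {3,5,7} = 0⊕1⊕0 = 1
p2 = XOR of data positions {3,6,7} = 0⊕1⊕0 = 1
p4 = XOR of data positions {5,6,7} = 1⊕1⊕0 = 0
Codeword b1..b7 = 1100110

1100110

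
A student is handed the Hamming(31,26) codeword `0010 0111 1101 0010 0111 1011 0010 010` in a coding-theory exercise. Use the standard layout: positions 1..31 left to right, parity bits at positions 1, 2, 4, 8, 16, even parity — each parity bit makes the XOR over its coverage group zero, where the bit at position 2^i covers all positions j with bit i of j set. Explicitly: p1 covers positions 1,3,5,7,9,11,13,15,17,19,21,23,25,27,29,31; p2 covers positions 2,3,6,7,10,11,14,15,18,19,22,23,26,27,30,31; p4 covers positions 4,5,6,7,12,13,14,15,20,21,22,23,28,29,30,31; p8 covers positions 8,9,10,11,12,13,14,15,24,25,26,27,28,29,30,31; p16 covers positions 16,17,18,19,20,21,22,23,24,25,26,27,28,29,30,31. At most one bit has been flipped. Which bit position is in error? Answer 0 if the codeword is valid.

0

s1: b1⊕b3⊕b5⊕b7⊕b9⊕b11⊕b13⊕b15⊕b17⊕b19⊕b21⊕b23⊕b25⊕b27⊕b29⊕b31 = 0⊕1⊕0⊕1⊕1⊕0⊕0⊕1⊕0⊕1⊕1⊕1⊕0⊕1⊕0⊕0 = 0
s2: b2⊕b3⊕b6⊕b7⊕b10⊕b11⊕b14⊕b15⊕b18⊕b19⊕b22⊕b23⊕b26⊕b27⊕b30⊕b31 = 0⊕1⊕1⊕1⊕1⊕0⊕0⊕1⊕1⊕1⊕0⊕1⊕0⊕1⊕1⊕0 = 0
s4: b4⊕b5⊕b6⊕b7⊕b12⊕b13⊕b14⊕b15⊕b20⊕b21⊕b22⊕b23⊕b28⊕b29⊕b30⊕b31 = 0⊕0⊕1⊕1⊕1⊕0⊕0⊕1⊕1⊕1⊕0⊕1⊕0⊕0⊕1⊕0 = 0
s8: b8⊕b9⊕b10⊕b11⊕b12⊕b13⊕b14⊕b15⊕b24⊕b25⊕b26⊕b27⊕b28⊕b29⊕b30⊕b31 = 1⊕1⊕1⊕0⊕1⊕0⊕0⊕1⊕1⊕0⊕0⊕1⊕0⊕0⊕1⊕0 = 0
s16: b16⊕b17⊕b18⊕b19⊕b20⊕b21⊕b22⊕b23⊕b24⊕b25⊕b26⊕b27⊕b28⊕b29⊕b30⊕b31 = 0⊕0⊕1⊕1⊕1⊕1⊕0⊕1⊕1⊕0⊕0⊕1⊕0⊕0⊕1⊕0 = 0
Syndrome (s16...s1) = 00000 → position 0 (no error).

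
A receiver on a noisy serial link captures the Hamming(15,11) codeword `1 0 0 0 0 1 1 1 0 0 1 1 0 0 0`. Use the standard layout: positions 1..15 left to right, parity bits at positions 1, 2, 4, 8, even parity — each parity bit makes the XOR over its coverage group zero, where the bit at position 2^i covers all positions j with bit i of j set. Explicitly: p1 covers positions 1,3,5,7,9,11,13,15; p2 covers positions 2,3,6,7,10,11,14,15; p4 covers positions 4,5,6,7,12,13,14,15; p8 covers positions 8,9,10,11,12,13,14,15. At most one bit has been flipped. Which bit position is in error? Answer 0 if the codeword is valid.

15

s1: b1⊕b3⊕b5⊕b7⊕b9⊕b11⊕b13⊕b15 = 1⊕0⊕0⊕1⊕0⊕1⊕0⊕0 = 1
s2: b2⊕b3⊕b6⊕b7⊕b10⊕b11⊕b14⊕b15 = 0⊕0⊕1⊕1⊕0⊕1⊕0⊕0 = 1
s4: b4⊕b5⊕b6⊕b7⊕b12⊕b13⊕b14⊕b15 = 0⊕0⊕1⊕1⊕1⊕0⊕0⊕0 = 1
s8: b8⊕b9⊕b10⊕b11⊕b12⊕b13⊕b14⊕b15 = 1⊕0⊕0⊕1⊕1⊕0⊕0⊕0 = 1
Syndrome (s8...s1) = 1111 → position 15.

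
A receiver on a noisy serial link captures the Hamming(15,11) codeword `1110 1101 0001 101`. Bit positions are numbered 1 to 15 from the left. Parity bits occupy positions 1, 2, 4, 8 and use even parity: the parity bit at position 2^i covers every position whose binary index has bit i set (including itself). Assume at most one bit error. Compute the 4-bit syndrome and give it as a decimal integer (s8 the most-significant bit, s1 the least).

5

s1: b1⊕b3⊕b5⊕b7⊕b9⊕b11⊕b13⊕b15 = 1⊕1⊕1⊕0⊕0⊕0⊕1⊕1 = 1
s2: b2⊕b3⊕b6⊕b7⊕b10⊕b11⊕b14⊕b15 = 1⊕1⊕1⊕0⊕0⊕0⊕0⊕1 = 0
s4: b4⊕b5⊕b6⊕b7⊕b12⊕b13⊕b14⊕b15 = 0⊕1⊕1⊕0⊕1⊕1⊕0⊕1 = 1
s8: b8⊕b9⊕b10⊕b11⊕b12⊕b13⊕b14⊕b15 = 1⊕0⊕0⊕0⊕1⊕1⊕0⊕1 = 0
Syndrome (s8...s1) = 0101 → position 5.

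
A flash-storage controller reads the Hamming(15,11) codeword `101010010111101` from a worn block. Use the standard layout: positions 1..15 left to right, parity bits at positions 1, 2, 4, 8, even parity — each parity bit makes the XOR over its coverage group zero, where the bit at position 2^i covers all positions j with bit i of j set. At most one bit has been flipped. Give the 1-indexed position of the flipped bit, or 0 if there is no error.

s1: b1⊕b3⊕b5⊕b7⊕b9⊕b11⊕b13⊕b15 = 1⊕1⊕1⊕0⊕0⊕1⊕1⊕1 = 0
s2: b2⊕b3⊕b6⊕b7⊕b10⊕b11⊕b14⊕b15 = 0⊕1⊕0⊕0⊕1⊕1⊕0⊕1 = 0
s4: b4⊕b5⊕b6⊕b7⊕b12⊕b13⊕b14⊕b15 = 0⊕1⊕0⊕0⊕1⊕1⊕0⊕1 = 0
s8: b8⊕b9⊕b10⊕b11⊕b12⊕b13⊕b14⊕b15 = 1⊕0⊕1⊕1⊕1⊕1⊕0⊕1 = 0
Syndrome (s8...s1) = 0000 → position 0 (no error).

0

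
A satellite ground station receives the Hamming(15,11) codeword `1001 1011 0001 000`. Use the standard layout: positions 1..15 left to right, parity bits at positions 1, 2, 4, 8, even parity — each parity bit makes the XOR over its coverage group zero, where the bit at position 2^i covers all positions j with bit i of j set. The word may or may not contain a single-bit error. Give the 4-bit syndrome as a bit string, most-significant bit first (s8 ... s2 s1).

s1: b1⊕b3⊕b5⊕b7⊕b9⊕b11⊕b13⊕b15 = 1⊕0⊕1⊕1⊕0⊕0⊕0⊕0 = 1
s2: b2⊕b3⊕b6⊕b7⊕b10⊕b11⊕b14⊕b15 = 0⊕0⊕0⊕1⊕0⊕0⊕0⊕0 = 1
s4: b4⊕b5⊕b6⊕b7⊕b12⊕b13⊕b14⊕b15 = 1⊕1⊕0⊕1⊕1⊕0⊕0⊕0 = 0
s8: b8⊕b9⊕b10⊕b11⊕b12⊕b13⊕b14⊕b15 = 1⊕0⊕0⊕0⊕1⊕0⊕0⊕0 = 0
Syndrome (s8...s1) = 0011 → position 3.

0011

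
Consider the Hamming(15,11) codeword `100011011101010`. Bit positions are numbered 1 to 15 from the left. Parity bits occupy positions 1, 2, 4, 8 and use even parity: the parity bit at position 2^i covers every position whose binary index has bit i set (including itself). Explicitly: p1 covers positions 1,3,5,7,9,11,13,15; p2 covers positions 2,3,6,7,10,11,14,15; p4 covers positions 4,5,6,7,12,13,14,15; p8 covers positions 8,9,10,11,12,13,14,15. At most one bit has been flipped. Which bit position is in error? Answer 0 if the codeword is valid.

s1: b1⊕b3⊕b5⊕b7⊕b9⊕b11⊕b13⊕b15 = 1⊕0⊕1⊕0⊕1⊕0⊕0⊕0 = 1
s2: b2⊕b3⊕b6⊕b7⊕b10⊕b11⊕b14⊕b15 = 0⊕0⊕1⊕0⊕1⊕0⊕1⊕0 = 1
s4: b4⊕b5⊕b6⊕b7⊕b12⊕b13⊕b14⊕b15 = 0⊕1⊕1⊕0⊕1⊕0⊕1⊕0 = 0
s8: b8⊕b9⊕b10⊕b11⊕b12⊕b13⊕b14⊕b15 = 1⊕1⊕1⊕0⊕1⊕0⊕1⊕0 = 1
Syndrome (s8...s1) = 1011 → position 11.

11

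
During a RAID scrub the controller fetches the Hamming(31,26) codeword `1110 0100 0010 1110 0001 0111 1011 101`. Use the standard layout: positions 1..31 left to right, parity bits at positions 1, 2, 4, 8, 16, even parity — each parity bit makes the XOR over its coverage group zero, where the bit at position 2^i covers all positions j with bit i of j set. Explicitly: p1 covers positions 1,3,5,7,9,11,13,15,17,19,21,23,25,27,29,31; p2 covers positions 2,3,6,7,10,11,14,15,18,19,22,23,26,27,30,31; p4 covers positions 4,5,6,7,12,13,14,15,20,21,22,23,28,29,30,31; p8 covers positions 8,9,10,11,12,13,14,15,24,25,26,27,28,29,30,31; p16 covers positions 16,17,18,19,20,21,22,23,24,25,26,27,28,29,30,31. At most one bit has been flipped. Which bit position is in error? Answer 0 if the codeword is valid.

s1: b1⊕b3⊕b5⊕b7⊕b9⊕b11⊕b13⊕b15⊕b17⊕b19⊕b21⊕b23⊕b25⊕b27⊕b29⊕b31 = 1⊕1⊕0⊕0⊕0⊕1⊕1⊕1⊕0⊕0⊕0⊕1⊕1⊕1⊕1⊕1 = 0
s2: b2⊕b3⊕b6⊕b7⊕b10⊕b11⊕b14⊕b15⊕b18⊕b19⊕b22⊕b23⊕b26⊕b27⊕b30⊕b31 = 1⊕1⊕1⊕0⊕0⊕1⊕1⊕1⊕0⊕0⊕1⊕1⊕0⊕1⊕0⊕1 = 0
s4: b4⊕b5⊕b6⊕b7⊕b12⊕b13⊕b14⊕b15⊕b20⊕b21⊕b22⊕b23⊕b28⊕b29⊕b30⊕b31 = 0⊕0⊕1⊕0⊕0⊕1⊕1⊕1⊕1⊕0⊕1⊕1⊕1⊕1⊕0⊕1 = 0
s8: b8⊕b9⊕b10⊕b11⊕b12⊕b13⊕b14⊕b15⊕b24⊕b25⊕b26⊕b27⊕b28⊕b29⊕b30⊕b31 = 0⊕0⊕0⊕1⊕0⊕1⊕1⊕1⊕1⊕1⊕0⊕1⊕1⊕1⊕0⊕1 = 0
s16: b16⊕b17⊕b18⊕b19⊕b20⊕b21⊕b22⊕b23⊕b24⊕b25⊕b26⊕b27⊕b28⊕b29⊕b30⊕b31 = 0⊕0⊕0⊕0⊕1⊕0⊕1⊕1⊕1⊕1⊕0⊕1⊕1⊕1⊕0⊕1 = 1
Syndrome (s16...s1) = 10000 → position 16.

16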